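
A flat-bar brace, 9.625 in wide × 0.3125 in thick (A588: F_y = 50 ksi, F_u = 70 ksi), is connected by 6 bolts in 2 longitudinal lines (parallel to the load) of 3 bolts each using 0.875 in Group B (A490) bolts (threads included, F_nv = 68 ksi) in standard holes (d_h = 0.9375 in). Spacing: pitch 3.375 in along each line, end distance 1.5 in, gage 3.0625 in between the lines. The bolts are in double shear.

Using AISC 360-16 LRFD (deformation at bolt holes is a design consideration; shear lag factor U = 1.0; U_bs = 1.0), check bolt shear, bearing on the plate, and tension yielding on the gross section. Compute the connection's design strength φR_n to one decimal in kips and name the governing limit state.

135.4 kips (gross-section yield governs)

Bolt shear: A_b = π(0.875)²/4 = 0.60132 in². φR_n = 0.75 × 68 × 0.60132 × 6 × 2 = 368.0 kips.
Bearing (0.3125 in plate, F_u = 70 ksi): end bolts L_c = 1.5 − 0.9375/2 = 1.03125, R_n = min(1.2×1.03125×0.3125×70, 2.4×0.875×0.3125×70) = 27.07 kips/bolt; interior L_c = 3.375 − 0.9375 = 2.4375, R_n = 45.938 kips/bolt. φR_n = 0.75 × (2×27.07 + 4×45.938) = 178.4 kips.
Tension yield (gross): A_g = 9.625×0.3125 = 3.0078 in². φR_n = 0.90 × 50 × 3.0078 = 135.4 kips.
Governing: min(368.0, 178.4, 135.4) = 135.4 kips → gross-section yield.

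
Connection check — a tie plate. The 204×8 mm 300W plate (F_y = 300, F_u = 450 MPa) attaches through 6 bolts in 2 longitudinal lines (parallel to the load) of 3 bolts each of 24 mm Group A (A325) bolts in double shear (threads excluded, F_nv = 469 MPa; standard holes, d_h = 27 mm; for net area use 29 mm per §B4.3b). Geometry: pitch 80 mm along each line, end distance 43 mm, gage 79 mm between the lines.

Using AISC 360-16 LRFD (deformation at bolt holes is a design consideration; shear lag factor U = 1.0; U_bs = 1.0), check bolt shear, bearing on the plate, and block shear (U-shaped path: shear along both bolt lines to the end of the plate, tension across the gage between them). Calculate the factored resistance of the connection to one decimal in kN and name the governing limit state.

Bolt shear: A_b = π(24)²/4 = 452.39 mm². φR_n = 0.75 × 469 × 452.39 × 6 × 2 = 1909.5 kN.
Bearing (8 mm plate, F_u = 450 MPa): end bolts L_c = 43 − 27/2 = 29.5, R_n = min(1.2×29.5×8×450, 2.4×24×8×450) = 127.44 kN/bolt; interior L_c = 80 − 27 = 53, R_n = 207.36 kN/bolt. φR_n = 0.75 × (2×127.44 + 4×207.36) = 813.2 kN.
Block shear: shear path 2×[43+2×80] = 2×203 mm, A_gv = 3248, A_nv = 2×(203 − 2.5×29)×8 = 2088 mm²; tension across gage: (79 − 1×29)×8 = 400 mm². R_n = min(0.6×450×2088, 0.6×300×3248) + 1.0×450×400 = min(563.76, 584.64) + 180 = 743.76 kN. φR_n = 0.75 × 743.76 = 557.8 kN.
Governing: min(1909.5, 813.2, 557.8) = 557.8 kN → block shear.

557.8 kN (block shear governs)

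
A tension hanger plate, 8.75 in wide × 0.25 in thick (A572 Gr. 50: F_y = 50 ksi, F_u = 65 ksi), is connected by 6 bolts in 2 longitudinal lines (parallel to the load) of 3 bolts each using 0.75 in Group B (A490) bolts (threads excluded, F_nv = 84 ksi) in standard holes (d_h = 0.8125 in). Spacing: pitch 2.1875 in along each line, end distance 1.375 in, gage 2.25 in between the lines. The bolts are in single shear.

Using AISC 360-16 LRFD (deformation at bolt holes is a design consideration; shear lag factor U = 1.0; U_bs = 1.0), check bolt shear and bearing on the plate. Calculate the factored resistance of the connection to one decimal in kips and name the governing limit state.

Bolt shear: A_b = π(0.75)²/4 = 0.44179 in². φR_n = 0.75 × 84 × 0.44179 × 6 × 1 = 167.0 kips.
Bearing (0.25 in plate, F_u = 65 ksi): end bolts L_c = 1.375 − 0.8125/2 = 0.96875, R_n = min(1.2×0.96875×0.25×65, 2.4×0.75×0.25×65) = 18.891 kips/bolt; interior L_c = 2.1875 − 0.8125 = 1.375, R_n = 26.813 kips/bolt. φR_n = 0.75 × (2×18.891 + 4×26.813) = 108.8 kips.
Governing: min(167.0, 108.8) = 108.8 kips → bearing.

108.8 kips (bearing governs)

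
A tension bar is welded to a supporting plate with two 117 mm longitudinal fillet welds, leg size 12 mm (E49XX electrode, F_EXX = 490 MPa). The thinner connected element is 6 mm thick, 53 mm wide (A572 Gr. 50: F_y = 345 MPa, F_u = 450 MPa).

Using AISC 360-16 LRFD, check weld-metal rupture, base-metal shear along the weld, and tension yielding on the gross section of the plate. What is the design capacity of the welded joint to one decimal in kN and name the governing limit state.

Weld metal: throat = 0.707×12 = 8.484 mm, L = 2×117 = 234 mm. φR_n = 0.75 × 0.6 × 490 × 8.484 × 234 = 437.7 kN.
Base metal shear (6 mm plate): yield φR_n = 1.0×0.6×345×6×234 = 290.6 kN; rupture φR_n = 0.75×0.6×450×6×234 = 284.3 kN; take 284.3 kN (rupture).
Tension yield (gross): A_g = 53×6 = 318 mm². φR_n = 0.90 × 345 × 318 = 98.7 kN.
Governing: min(437.7, 284.3, 98.7) = 98.7 kN → gross-section yield.

98.7 kN (gross-section yield governs)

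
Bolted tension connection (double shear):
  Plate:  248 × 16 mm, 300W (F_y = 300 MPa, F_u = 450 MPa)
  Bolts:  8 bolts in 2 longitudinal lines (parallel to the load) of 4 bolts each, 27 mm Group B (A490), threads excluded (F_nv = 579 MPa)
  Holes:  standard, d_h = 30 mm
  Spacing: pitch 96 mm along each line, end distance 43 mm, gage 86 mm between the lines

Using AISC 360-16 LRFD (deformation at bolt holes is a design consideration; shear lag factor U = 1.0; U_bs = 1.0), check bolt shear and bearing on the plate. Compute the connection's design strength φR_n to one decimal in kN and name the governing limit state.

Bolt shear: A_b = π(27)²/4 = 572.56 mm². φR_n = 0.75 × 579 × 572.56 × 8 × 2 = 3978.1 kN.
Bearing (16 mm plate, F_u = 450 MPa): end bolts L_c = 43 − 30/2 = 28, R_n = min(1.2×28×16×450, 2.4×27×16×450) = 241.92 kN/bolt; interior L_c = 96 − 30 = 66, R_n = 466.56 kN/bolt. φR_n = 0.75 × (2×241.92 + 6×466.56) = 2462.4 kN.
Governing: min(3978.1, 2462.4) = 2462.4 kN → bearing.

2462.4 kN (bearing governs)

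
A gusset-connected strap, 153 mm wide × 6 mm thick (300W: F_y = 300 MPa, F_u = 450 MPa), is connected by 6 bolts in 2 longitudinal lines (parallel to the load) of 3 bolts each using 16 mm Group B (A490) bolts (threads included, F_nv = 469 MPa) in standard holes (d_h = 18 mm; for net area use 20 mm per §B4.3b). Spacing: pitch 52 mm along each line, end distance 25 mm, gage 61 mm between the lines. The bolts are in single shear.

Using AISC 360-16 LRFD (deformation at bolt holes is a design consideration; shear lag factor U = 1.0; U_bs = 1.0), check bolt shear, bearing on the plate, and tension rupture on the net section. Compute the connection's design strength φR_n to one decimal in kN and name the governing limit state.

Bolt shear: A_b = π(16)²/4 = 201.06 mm². φR_n = 0.75 × 469 × 201.06 × 6 × 1 = 424.3 kN.
Bearing (6 mm plate, F_u = 450 MPa): end bolts L_c = 25 − 18/2 = 16, R_n = min(1.2×16×6×450, 2.4×16×6×450) = 51.84 kN/bolt; interior L_c = 52 − 18 = 34, R_n = 103.68 kN/bolt. φR_n = 0.75 × (2×51.84 + 4×103.68) = 388.8 kN.
Tension rupture (net): A_n = (153 − 2×20)×6 = 678 mm² (U = 1.0, A_e = A_n). φR_n = 0.75 × 450 × 678 = 228.8 kN.
Governing: min(424.3, 388.8, 228.8) = 228.8 kN → net-section rupture.

228.8 kN (net-section rupture governs)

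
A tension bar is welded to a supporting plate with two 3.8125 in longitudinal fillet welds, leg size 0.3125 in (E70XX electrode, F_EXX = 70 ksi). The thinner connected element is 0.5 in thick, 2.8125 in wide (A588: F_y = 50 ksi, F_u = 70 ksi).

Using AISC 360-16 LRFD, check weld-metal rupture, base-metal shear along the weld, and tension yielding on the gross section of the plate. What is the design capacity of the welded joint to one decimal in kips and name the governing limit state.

53.1 kips (weld metal governs)

Weld metal: throat = 0.707×0.3125 = 0.22094 in, L = 2×3.8125 = 7.625 in. φR_n = 0.75 × 0.6 × 70 × 0.22094 × 7.625 = 53.1 kips.
Base metal shear (0.5 in plate): yield φR_n = 1.0×0.6×50×0.5×7.625 = 114.4 kips; rupture φR_n = 0.75×0.6×70×0.5×7.625 = 120.1 kips; take 114.4 kips (yield).
Tension yield (gross): A_g = 2.8125×0.5 = 1.4063 in². φR_n = 0.90 × 50 × 1.4063 = 63.3 kips.
Governing: min(53.1, 114.4, 63.3) = 53.1 kips → weld metal.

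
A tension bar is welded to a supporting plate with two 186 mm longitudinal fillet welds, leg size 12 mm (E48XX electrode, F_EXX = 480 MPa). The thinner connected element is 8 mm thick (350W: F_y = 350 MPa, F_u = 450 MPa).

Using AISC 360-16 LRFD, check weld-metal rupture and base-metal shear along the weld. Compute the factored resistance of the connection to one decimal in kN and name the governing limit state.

Weld metal: throat = 0.707×12 = 8.484 mm, L = 2×186 = 372 mm. φR_n = 0.75 × 0.6 × 480 × 8.484 × 372 = 681.7 kN.
Base metal shear (8 mm plate): yield φR_n = 1.0×0.6×350×8×372 = 625.0 kN; rupture φR_n = 0.75×0.6×450×8×372 = 602.6 kN; take 602.6 kN (rupture).
Governing: min(681.7, 602.6) = 602.6 kN → base-metal shear.

602.6 kN (base-metal shear governs)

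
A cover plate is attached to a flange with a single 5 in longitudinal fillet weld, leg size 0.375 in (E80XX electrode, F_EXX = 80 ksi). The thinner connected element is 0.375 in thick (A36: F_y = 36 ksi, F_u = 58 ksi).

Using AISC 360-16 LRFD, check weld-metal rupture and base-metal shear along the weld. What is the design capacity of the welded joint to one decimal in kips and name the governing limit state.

40.5 kips (base-metal shear governs)

Weld metal: throat = 0.707×0.375 = 0.26513 in, L = 5 in. φR_n = 0.75 × 0.6 × 80 × 0.26513 × 5 = 47.7 kips.
Base metal shear (0.375 in plate): yield φR_n = 1.0×0.6×36×0.375×5 = 40.5 kips; rupture φR_n = 0.75×0.6×58×0.375×5 = 48.9 kips; take 40.5 kips (yield).
Governing: min(47.7, 40.5) = 40.5 kips → base-metal shear.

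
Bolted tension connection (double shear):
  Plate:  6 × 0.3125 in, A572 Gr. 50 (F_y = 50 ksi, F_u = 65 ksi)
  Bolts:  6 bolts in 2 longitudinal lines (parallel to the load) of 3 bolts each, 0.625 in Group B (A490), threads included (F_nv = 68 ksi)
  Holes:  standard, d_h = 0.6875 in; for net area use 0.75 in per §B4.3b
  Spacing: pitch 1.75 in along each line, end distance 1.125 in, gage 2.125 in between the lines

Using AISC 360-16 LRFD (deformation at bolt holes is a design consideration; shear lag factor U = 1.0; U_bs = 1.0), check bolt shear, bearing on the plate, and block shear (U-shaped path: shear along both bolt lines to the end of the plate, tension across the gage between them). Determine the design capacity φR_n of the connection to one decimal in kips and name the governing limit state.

Bolt shear: A_b = π(0.625)²/4 = 0.3068 in². φR_n = 0.75 × 68 × 0.3068 × 6 × 2 = 187.8 kips.
Bearing (0.3125 in plate, F_u = 65 ksi): end bolts L_c = 1.125 − 0.6875/2 = 0.78125, R_n = min(1.2×0.78125×0.3125×65, 2.4×0.625×0.3125×65) = 19.043 kips/bolt; interior L_c = 1.75 − 0.6875 = 1.0625, R_n = 25.898 kips/bolt. φR_n = 0.75 × (2×19.043 + 4×25.898) = 106.3 kips.
Block shear: shear path 2×[1.125+2×1.75] = 2×4.625 in, A_gv = 2.8906, A_nv = 2×(4.625 − 2.5×0.75)×0.3125 = 1.7188 in²; tension across gage: (2.125 − 1×0.75)×0.3125 = 0.42969 in². R_n = min(0.6×65×1.7188, 0.6×50×2.8906) + 1.0×65×0.42969 = min(67.033, 86.718) + 27.93 = 94.963 kips. φR_n = 0.75 × 94.963 = 71.2 kips.
Governing: min(187.8, 106.3, 71.2) = 71.2 kips → block shear.

71.2 kips (block shear governs)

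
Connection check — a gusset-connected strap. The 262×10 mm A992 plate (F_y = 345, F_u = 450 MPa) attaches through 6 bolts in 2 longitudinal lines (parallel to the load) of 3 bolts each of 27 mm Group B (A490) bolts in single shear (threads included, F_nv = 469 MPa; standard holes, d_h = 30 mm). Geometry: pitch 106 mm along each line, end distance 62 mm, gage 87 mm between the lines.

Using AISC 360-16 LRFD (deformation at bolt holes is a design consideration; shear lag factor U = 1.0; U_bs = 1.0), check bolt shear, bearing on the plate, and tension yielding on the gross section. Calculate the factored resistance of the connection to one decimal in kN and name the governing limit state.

Bolt shear: A_b = π(27)²/4 = 572.56 mm². φR_n = 0.75 × 469 × 572.56 × 6 × 1 = 1208.4 kN.
Bearing (10 mm plate, F_u = 450 MPa): end bolts L_c = 62 − 30/2 = 47, R_n = min(1.2×47×10×450, 2.4×27×10×450) = 253.8 kN/bolt; interior L_c = 106 − 30 = 76, R_n = 291.6 kN/bolt. φR_n = 0.75 × (2×253.8 + 4×291.6) = 1255.5 kN.
Tension yield (gross): A_g = 262×10 = 2620 mm². φR_n = 0.90 × 345 × 2620 = 813.5 kN.
Governing: min(1208.4, 1255.5, 813.5) = 813.5 kN → gross-section yield.

813.5 kN (gross-section yield governs)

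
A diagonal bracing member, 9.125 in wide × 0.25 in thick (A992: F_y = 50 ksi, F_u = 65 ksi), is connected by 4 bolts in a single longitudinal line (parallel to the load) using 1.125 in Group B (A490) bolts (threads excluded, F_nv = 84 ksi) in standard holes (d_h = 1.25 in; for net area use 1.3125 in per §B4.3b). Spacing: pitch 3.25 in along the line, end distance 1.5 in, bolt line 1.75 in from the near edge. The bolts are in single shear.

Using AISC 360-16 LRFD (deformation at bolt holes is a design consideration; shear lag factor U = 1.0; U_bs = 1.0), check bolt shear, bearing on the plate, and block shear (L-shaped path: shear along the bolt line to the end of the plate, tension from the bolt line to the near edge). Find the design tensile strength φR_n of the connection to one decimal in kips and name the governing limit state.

Bolt shear: A_b = π(1.125)²/4 = 0.99402 in². φR_n = 0.75 × 84 × 0.99402 × 4 × 1 = 250.5 kips.
Bearing (0.25 in plate, F_u = 65 ksi): end bolts L_c = 1.5 − 1.25/2 = 0.875, R_n = min(1.2×0.875×0.25×65, 2.4×1.125×0.25×65) = 17.063 kips/bolt; interior L_c = 3.25 − 1.25 = 2, R_n = 39 kips/bolt. φR_n = 0.75 × (1×17.063 + 3×39) = 100.5 kips.
Block shear: shear path 1×[1.5+3×3.25] = 1×11.25 in, A_gv = 2.8125, A_nv = 1×(11.25 − 3.5×1.3125)×0.25 = 1.6641 in²; tension to near edge: (1.75 − 0.5×1.3125)×0.25 = 0.27344 in². R_n = min(0.6×65×1.6641, 0.6×50×2.8125) + 1.0×65×0.27344 = min(64.9, 84.375) + 17.774 = 82.674 kips. φR_n = 0.75 × 82.674 = 62.0 kips.
Governing: min(250.5, 100.5, 62.0) = 62.0 kips → block shear.

62.0 kips (block shear governs)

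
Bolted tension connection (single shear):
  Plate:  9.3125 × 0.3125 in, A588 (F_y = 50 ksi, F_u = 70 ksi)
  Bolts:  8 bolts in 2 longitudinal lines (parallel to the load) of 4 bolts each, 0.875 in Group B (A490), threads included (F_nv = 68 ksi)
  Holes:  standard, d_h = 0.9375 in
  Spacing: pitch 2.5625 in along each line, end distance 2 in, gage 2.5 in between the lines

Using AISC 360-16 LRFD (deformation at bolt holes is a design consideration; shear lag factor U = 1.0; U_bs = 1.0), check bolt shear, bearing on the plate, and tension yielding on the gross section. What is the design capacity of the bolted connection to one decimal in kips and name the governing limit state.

131.0 kips (gross-section yield governs)

Bolt shear: A_b = π(0.875)²/4 = 0.60132 in². φR_n = 0.75 × 68 × 0.60132 × 8 × 1 = 245.3 kips.
Bearing (0.3125 in plate, F_u = 70 ksi): end bolts L_c = 2 − 0.9375/2 = 1.53125, R_n = min(1.2×1.53125×0.3125×70, 2.4×0.875×0.3125×70) = 40.195 kips/bolt; interior L_c = 2.5625 − 0.9375 = 1.625, R_n = 42.656 kips/bolt. φR_n = 0.75 × (2×40.195 + 6×42.656) = 252.2 kips.
Tension yield (gross): A_g = 9.3125×0.3125 = 2.9102 in². φR_n = 0.90 × 50 × 2.9102 = 131.0 kips.
Governing: min(245.3, 252.2, 131.0) = 131.0 kips → gross-section yield.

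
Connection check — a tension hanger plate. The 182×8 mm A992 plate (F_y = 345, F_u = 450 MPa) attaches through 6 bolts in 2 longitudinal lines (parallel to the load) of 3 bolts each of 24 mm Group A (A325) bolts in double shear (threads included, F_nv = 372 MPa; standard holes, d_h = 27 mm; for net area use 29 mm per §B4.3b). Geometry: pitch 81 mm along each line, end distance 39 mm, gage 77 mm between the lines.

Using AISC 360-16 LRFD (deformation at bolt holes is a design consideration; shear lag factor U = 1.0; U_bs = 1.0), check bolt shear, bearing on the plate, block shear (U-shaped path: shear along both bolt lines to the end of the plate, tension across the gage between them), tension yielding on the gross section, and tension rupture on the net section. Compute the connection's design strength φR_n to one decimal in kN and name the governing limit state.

334.8 kN (net-section rupture governs)

Bolt shear: A_b = π(24)²/4 = 452.39 mm². φR_n = 0.75 × 372 × 452.39 × 6 × 2 = 1514.6 kN.
Bearing (8 mm plate, F_u = 450 MPa): end bolts L_c = 39 − 27/2 = 25.5, R_n = min(1.2×25.5×8×450, 2.4×24×8×450) = 110.16 kN/bolt; interior L_c = 81 − 27 = 54, R_n = 207.36 kN/bolt. φR_n = 0.75 × (2×110.16 + 4×207.36) = 787.3 kN.
Block shear: shear path 2×[39+2×81] = 2×201 mm, A_gv = 3216, A_nv = 2×(201 − 2.5×29)×8 = 2056 mm²; tension across gage: (77 − 1×29)×8 = 384 mm². R_n = min(0.6×450×2056, 0.6×345×3216) + 1.0×450×384 = min(555.12, 665.71) + 172.8 = 727.92 kN. φR_n = 0.75 × 727.92 = 545.9 kN.
Tension yield (gross): A_g = 182×8 = 1456 mm². φR_n = 0.90 × 345 × 1456 = 452.1 kN.
Tension rupture (net): A_n = (182 − 2×29)×8 = 992 mm² (U = 1.0, A_e = A_n). φR_n = 0.75 × 450 × 992 = 334.8 kN.
Governing: min(1514.6, 787.3, 545.9, 452.1, 334.8) = 334.8 kN → net-section rupture.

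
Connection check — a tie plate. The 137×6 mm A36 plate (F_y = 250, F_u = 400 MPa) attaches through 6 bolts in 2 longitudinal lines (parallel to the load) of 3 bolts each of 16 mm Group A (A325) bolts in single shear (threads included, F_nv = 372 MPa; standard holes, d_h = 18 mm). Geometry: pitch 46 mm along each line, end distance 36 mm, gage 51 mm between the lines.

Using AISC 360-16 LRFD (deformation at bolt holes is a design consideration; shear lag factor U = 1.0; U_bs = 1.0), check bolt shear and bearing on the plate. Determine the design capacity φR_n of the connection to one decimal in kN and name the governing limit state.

336.6 kN (bolt shear governs)

Bolt shear: A_b = π(16)²/4 = 201.06 mm². φR_n = 0.75 × 372 × 201.06 × 6 × 1 = 336.6 kN.
Bearing (6 mm plate, F_u = 400 MPa): end bolts L_c = 36 − 18/2 = 27, R_n = min(1.2×27×6×400, 2.4×16×6×400) = 77.76 kN/bolt; interior L_c = 46 − 18 = 28, R_n = 80.64 kN/bolt. φR_n = 0.75 × (2×77.76 + 4×80.64) = 358.6 kN.
Governing: min(336.6, 358.6) = 336.6 kN → bolt shear.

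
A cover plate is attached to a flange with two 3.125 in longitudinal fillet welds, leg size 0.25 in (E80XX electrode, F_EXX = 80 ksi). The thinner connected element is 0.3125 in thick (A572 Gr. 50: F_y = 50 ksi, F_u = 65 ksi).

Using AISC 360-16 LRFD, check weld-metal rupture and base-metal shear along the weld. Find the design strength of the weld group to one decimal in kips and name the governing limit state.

39.8 kips (weld metal governs)

Weld metal: throat = 0.707×0.25 = 0.17675 in, L = 2×3.125 = 6.25 in. φR_n = 0.75 × 0.6 × 80 × 0.17675 × 6.25 = 39.8 kips.
Base metal shear (0.3125 in plate): yield φR_n = 1.0×0.6×50×0.3125×6.25 = 58.6 kips; rupture φR_n = 0.75×0.6×65×0.3125×6.25 = 57.1 kips; take 57.1 kips (rupture).
Governing: min(39.8, 57.1) = 39.8 kips → weld metal.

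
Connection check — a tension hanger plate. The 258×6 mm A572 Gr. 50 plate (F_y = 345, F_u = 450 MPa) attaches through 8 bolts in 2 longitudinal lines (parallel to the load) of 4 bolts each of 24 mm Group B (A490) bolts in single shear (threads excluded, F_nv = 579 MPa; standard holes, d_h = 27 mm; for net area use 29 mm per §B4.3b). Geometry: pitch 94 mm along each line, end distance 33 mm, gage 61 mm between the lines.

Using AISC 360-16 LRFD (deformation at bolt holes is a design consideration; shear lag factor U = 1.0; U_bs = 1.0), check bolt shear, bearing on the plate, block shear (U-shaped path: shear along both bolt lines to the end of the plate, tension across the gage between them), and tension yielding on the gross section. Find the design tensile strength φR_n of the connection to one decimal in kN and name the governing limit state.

Bolt shear: A_b = π(24)²/4 = 452.39 mm². φR_n = 0.75 × 579 × 452.39 × 8 × 1 = 1571.6 kN.
Bearing (6 mm plate, F_u = 450 MPa): end bolts L_c = 33 − 27/2 = 19.5, R_n = min(1.2×19.5×6×450, 2.4×24×6×450) = 63.18 kN/bolt; interior L_c = 94 − 27 = 67, R_n = 155.52 kN/bolt. φR_n = 0.75 × (2×63.18 + 6×155.52) = 794.6 kN.
Block shear: shear path 2×[33+3×94] = 2×315 mm, A_gv = 3780, A_nv = 2×(315 − 3.5×29)×6 = 2562 mm²; tension across gage: (61 − 1×29)×6 = 192 mm². R_n = min(0.6×450×2562, 0.6×345×3780) + 1.0×450×192 = min(691.74, 782.46) + 86.4 = 778.14 kN. φR_n = 0.75 × 778.14 = 583.6 kN.
Tension yield (gross): A_g = 258×6 = 1548 mm². φR_n = 0.90 × 345 × 1548 = 480.7 kN.
Governing: min(1571.6, 794.6, 583.6, 480.7) = 480.7 kN → gross-section yield.

480.7 kN (gross-section yield governs)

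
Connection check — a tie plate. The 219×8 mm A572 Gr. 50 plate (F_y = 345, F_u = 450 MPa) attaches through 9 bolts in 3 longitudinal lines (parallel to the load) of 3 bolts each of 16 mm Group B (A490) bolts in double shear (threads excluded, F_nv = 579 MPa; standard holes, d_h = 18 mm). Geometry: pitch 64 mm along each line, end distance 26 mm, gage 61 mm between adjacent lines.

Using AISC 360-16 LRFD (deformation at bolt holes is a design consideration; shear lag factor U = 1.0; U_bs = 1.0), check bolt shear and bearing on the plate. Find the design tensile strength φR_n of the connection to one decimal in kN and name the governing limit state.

Bolt shear: A_b = π(16)²/4 = 201.06 mm². φR_n = 0.75 × 579 × 201.06 × 9 × 2 = 1571.6 kN.
Bearing (8 mm plate, F_u = 450 MPa): end bolts L_c = 26 − 18/2 = 17, R_n = min(1.2×17×8×450, 2.4×16×8×450) = 73.44 kN/bolt; interior L_c = 64 − 18 = 46, R_n = 138.24 kN/bolt. φR_n = 0.75 × (3×73.44 + 6×138.24) = 787.3 kN.
Governing: min(1571.6, 787.3) = 787.3 kN → bearing.

787.3 kN (bearing governs)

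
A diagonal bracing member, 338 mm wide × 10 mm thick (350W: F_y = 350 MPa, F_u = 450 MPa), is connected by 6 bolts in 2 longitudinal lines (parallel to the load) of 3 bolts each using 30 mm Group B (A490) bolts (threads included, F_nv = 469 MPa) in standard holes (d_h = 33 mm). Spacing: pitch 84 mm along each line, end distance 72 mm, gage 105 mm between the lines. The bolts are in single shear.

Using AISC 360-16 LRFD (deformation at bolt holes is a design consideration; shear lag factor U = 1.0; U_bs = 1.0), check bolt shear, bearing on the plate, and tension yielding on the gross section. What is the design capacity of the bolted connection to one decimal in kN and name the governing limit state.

Bolt shear: A_b = π(30)²/4 = 706.86 mm². φR_n = 0.75 × 469 × 706.86 × 6 × 1 = 1491.8 kN.
Bearing (10 mm plate, F_u = 450 MPa): end bolts L_c = 72 − 33/2 = 55.5, R_n = min(1.2×55.5×10×450, 2.4×30×10×450) = 299.7 kN/bolt; interior L_c = 84 − 33 = 51, R_n = 275.4 kN/bolt. φR_n = 0.75 × (2×299.7 + 4×275.4) = 1275.8 kN.
Tension yield (gross): A_g = 338×10 = 3380 mm². φR_n = 0.90 × 350 × 3380 = 1064.7 kN.
Governing: min(1491.8, 1275.8, 1064.7) = 1064.7 kN → gross-section yield.

1064.7 kN (gross-section yield governs)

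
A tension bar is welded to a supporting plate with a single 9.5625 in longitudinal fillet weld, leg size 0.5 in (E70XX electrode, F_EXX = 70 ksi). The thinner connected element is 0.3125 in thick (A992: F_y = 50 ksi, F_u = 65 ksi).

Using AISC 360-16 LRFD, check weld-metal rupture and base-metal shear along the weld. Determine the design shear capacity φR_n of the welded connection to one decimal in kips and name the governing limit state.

Weld metal: throat = 0.707×0.5 = 0.3535 in, L = 9.5625 in. φR_n = 0.75 × 0.6 × 70 × 0.3535 × 9.5625 = 106.5 kips.
Base metal shear (0.3125 in plate): yield φR_n = 1.0×0.6×50×0.3125×9.5625 = 89.6 kips; rupture φR_n = 0.75×0.6×65×0.3125×9.5625 = 87.4 kips; take 87.4 kips (rupture).
Governing: min(106.5, 87.4) = 87.4 kips → base-metal shear.

87.4 kips (base-metal shear governs)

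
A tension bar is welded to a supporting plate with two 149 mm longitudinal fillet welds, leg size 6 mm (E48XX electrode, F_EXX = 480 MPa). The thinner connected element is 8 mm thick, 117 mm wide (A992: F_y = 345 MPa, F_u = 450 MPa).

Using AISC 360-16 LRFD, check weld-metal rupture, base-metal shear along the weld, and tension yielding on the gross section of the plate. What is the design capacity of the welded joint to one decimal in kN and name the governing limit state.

Weld metal: throat = 0.707×6 = 4.242 mm, L = 2×149 = 298 mm. φR_n = 0.75 × 0.6 × 480 × 4.242 × 298 = 273.0 kN.
Base metal shear (8 mm plate): yield φR_n = 1.0×0.6×345×8×298 = 493.5 kN; rupture φR_n = 0.75×0.6×450×8×298 = 482.8 kN; take 482.8 kN (rupture).
Tension yield (gross): A_g = 117×8 = 936 mm². φR_n = 0.90 × 345 × 936 = 290.6 kN.
Governing: min(273.0, 482.8, 290.6) = 273.0 kN → weld metal.

273.0 kN (weld metal governs)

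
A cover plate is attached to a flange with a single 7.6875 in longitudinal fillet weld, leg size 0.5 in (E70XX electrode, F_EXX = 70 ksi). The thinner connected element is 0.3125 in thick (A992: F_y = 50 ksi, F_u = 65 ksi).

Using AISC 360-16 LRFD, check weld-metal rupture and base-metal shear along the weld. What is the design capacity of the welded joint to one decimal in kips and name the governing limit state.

70.3 kips (base-metal shear governs)

Weld metal: throat = 0.707×0.5 = 0.3535 in, L = 7.6875 in. φR_n = 0.75 × 0.6 × 70 × 0.3535 × 7.6875 = 85.6 kips.
Base metal shear (0.3125 in plate): yield φR_n = 1.0×0.6×50×0.3125×7.6875 = 72.1 kips; rupture φR_n = 0.75×0.6×65×0.3125×7.6875 = 70.3 kips; take 70.3 kips (rupture).
Governing: min(85.6, 70.3) = 70.3 kips → base-metal shear.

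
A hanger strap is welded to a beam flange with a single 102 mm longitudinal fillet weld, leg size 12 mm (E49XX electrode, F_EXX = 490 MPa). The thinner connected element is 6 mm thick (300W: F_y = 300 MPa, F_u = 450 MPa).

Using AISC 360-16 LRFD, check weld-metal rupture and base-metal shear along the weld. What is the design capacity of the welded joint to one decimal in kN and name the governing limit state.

Weld metal: throat = 0.707×12 = 8.484 mm, L = 102 mm. φR_n = 0.75 × 0.6 × 490 × 8.484 × 102 = 190.8 kN.
Base metal shear (6 mm plate): yield φR_n = 1.0×0.6×300×6×102 = 110.2 kN; rupture φR_n = 0.75×0.6×450×6×102 = 123.9 kN; take 110.2 kN (yield).
Governing: min(190.8, 110.2) = 110.2 kN → base-metal shear.

110.2 kN (base-metal shear governs)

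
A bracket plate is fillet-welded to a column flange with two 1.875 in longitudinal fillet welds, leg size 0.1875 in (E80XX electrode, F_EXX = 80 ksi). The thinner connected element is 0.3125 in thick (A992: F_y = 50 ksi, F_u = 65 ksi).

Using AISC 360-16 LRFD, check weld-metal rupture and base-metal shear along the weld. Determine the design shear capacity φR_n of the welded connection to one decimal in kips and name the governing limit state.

17.9 kips (weld metal governs)

Weld metal: throat = 0.707×0.1875 = 0.13256 in, L = 2×1.875 = 3.75 in. φR_n = 0.75 × 0.6 × 80 × 0.13256 × 3.75 = 17.9 kips.
Base metal shear (0.3125 in plate): yield φR_n = 1.0×0.6×50×0.3125×3.75 = 35.2 kips; rupture φR_n = 0.75×0.6×65×0.3125×3.75 = 34.3 kips; take 34.3 kips (rupture).
Governing: min(17.9, 34.3) = 17.9 kips → weld metal.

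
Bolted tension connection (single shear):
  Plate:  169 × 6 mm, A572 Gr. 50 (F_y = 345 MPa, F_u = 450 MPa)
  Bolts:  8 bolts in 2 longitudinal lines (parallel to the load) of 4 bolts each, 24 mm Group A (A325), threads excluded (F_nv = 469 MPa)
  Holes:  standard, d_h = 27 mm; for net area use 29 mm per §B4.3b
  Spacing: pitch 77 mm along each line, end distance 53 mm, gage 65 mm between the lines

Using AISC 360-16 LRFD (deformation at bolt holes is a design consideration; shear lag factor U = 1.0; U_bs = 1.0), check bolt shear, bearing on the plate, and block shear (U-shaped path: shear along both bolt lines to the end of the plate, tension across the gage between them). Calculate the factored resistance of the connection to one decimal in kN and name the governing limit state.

516.4 kN (block shear governs)

Bolt shear: A_b = π(24)²/4 = 452.39 mm². φR_n = 0.75 × 469 × 452.39 × 8 × 1 = 1273.0 kN.
Bearing (6 mm plate, F_u = 450 MPa): end bolts L_c = 53 − 27/2 = 39.5, R_n = min(1.2×39.5×6×450, 2.4×24×6×450) = 127.98 kN/bolt; interior L_c = 77 − 27 = 50, R_n = 155.52 kN/bolt. φR_n = 0.75 × (2×127.98 + 6×155.52) = 891.8 kN.
Block shear: shear path 2×[53+3×77] = 2×284 mm, A_gv = 3408, A_nv = 2×(284 − 3.5×29)×6 = 2190 mm²; tension across gage: (65 − 1×29)×6 = 216 mm². R_n = min(0.6×450×2190, 0.6×345×3408) + 1.0×450×216 = min(591.3, 705.46) + 97.2 = 688.5 kN. φR_n = 0.75 × 688.5 = 516.4 kN.
Governing: min(1273.0, 891.8, 516.4) = 516.4 kN → block shear.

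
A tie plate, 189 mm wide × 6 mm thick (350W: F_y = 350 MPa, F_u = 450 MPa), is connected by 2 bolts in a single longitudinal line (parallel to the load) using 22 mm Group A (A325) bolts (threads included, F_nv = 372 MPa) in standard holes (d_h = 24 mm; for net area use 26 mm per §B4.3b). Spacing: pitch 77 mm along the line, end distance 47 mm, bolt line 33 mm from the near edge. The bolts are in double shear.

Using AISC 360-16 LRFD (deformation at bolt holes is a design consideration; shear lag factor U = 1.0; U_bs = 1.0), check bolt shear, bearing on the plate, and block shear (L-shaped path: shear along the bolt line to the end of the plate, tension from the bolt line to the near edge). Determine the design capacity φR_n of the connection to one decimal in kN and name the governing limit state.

Bolt shear: A_b = π(22)²/4 = 380.13 mm². φR_n = 0.75 × 372 × 380.13 × 2 × 2 = 424.2 kN.
Bearing (6 mm plate, F_u = 450 MPa): end bolts L_c = 47 − 24/2 = 35, R_n = min(1.2×35×6×450, 2.4×22×6×450) = 113.4 kN/bolt; interior L_c = 77 − 24 = 53, R_n = 142.56 kN/bolt. φR_n = 0.75 × (1×113.4 + 1×142.56) = 192.0 kN.
Block shear: shear path 1×[47+1×77] = 1×124 mm, A_gv = 744, A_nv = 1×(124 − 1.5×26)×6 = 510 mm²; tension to near edge: (33 − 0.5×26)×6 = 120 mm². R_n = min(0.6×450×510, 0.6×350×744) + 1.0×450×120 = min(137.7, 156.24) + 54 = 191.7 kN. φR_n = 0.75 × 191.7 = 143.8 kN.
Governing: min(424.2, 192.0, 143.8) = 143.8 kN → block shear.

143.8 kN (block shear governs)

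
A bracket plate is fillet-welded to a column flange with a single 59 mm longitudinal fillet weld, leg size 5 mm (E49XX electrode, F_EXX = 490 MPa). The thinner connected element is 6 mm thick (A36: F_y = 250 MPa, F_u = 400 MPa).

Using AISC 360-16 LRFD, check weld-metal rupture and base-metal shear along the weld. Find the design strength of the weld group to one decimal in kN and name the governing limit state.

46.0 kN (weld metal governs)

Weld metal: throat = 0.707×5 = 3.535 mm, L = 59 mm. φR_n = 0.75 × 0.6 × 490 × 3.535 × 59 = 46.0 kN.
Base metal shear (6 mm plate): yield φR_n = 1.0×0.6×250×6×59 = 53.1 kN; rupture φR_n = 0.75×0.6×400×6×59 = 63.7 kN; take 53.1 kN (yield).
Governing: min(46.0, 53.1) = 46.0 kN → weld metal.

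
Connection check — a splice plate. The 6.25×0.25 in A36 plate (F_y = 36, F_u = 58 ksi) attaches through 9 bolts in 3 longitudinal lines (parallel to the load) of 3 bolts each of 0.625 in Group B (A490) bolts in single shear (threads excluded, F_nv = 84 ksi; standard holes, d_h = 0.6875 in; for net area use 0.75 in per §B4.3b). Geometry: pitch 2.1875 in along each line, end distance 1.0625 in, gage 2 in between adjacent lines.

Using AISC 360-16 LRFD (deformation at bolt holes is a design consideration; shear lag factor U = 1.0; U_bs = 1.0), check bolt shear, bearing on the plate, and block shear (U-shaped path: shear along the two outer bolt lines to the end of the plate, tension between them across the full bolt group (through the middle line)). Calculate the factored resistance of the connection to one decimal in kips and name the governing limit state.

Bolt shear: A_b = π(0.625)²/4 = 0.3068 in². φR_n = 0.75 × 84 × 0.3068 × 9 × 1 = 174.0 kips.
Bearing (0.25 in plate, F_u = 58 ksi): end bolts L_c = 1.0625 − 0.6875/2 = 0.71875, R_n = min(1.2×0.71875×0.25×58, 2.4×0.625×0.25×58) = 12.506 kips/bolt; interior L_c = 2.1875 − 0.6875 = 1.5, R_n = 21.75 kips/bolt. φR_n = 0.75 × (3×12.506 + 6×21.75) = 126.0 kips.
Block shear: shear path 2×[1.0625+2×2.1875] = 2×5.4375 in, A_gv = 2.7188, A_nv = 2×(5.4375 − 2.5×0.75)×0.25 = 1.7813 in²; tension across gage: (4 − 2×0.75)×0.25 = 0.625 in². R_n = min(0.6×58×1.7813, 0.6×36×2.7188) + 1.0×58×0.625 = min(61.989, 58.726) + 36.25 = 94.976 kips. φR_n = 0.75 × 94.976 = 71.2 kips.
Governing: min(174.0, 126.0, 71.2) = 71.2 kips → block shear.

71.2 kips (block shear governs)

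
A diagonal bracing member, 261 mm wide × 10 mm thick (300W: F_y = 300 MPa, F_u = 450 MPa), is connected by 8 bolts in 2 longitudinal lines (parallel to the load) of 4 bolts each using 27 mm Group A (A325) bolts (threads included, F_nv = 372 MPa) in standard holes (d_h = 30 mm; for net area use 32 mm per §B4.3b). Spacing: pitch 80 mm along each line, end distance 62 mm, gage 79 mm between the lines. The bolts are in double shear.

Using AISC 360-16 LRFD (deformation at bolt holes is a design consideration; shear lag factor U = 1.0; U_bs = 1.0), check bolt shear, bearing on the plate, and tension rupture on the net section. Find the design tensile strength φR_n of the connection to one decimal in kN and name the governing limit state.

664.9 kN (net-section rupture governs)

Bolt shear: A_b = π(27)²/4 = 572.56 mm². φR_n = 0.75 × 372 × 572.56 × 8 × 2 = 2555.9 kN.
Bearing (10 mm plate, F_u = 450 MPa): end bolts L_c = 62 − 30/2 = 47, R_n = min(1.2×47×10×450, 2.4×27×10×450) = 253.8 kN/bolt; interior L_c = 80 − 30 = 50, R_n = 270 kN/bolt. φR_n = 0.75 × (2×253.8 + 6×270) = 1595.7 kN.
Tension rupture (net): A_n = (261 − 2×32)×10 = 1970 mm² (U = 1.0, A_e = A_n). φR_n = 0.75 × 450 × 1970 = 664.9 kN.
Governing: min(2555.9, 1595.7, 664.9) = 664.9 kN → net-section rupture.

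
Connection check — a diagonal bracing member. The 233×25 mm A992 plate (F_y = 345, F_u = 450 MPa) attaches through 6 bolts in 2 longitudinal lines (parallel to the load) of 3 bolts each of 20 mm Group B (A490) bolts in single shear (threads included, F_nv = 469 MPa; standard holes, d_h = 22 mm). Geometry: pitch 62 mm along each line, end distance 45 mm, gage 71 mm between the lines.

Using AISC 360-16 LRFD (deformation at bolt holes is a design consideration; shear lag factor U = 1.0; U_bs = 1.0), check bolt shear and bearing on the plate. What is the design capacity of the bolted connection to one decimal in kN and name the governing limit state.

663.0 kN (bolt shear governs)

Bolt shear: A_b = π(20)²/4 = 314.16 mm². φR_n = 0.75 × 469 × 314.16 × 6 × 1 = 663.0 kN.
Bearing (25 mm plate, F_u = 450 MPa): end bolts L_c = 45 − 22/2 = 34, R_n = min(1.2×34×25×450, 2.4×20×25×450) = 459 kN/bolt; interior L_c = 62 − 22 = 40, R_n = 540 kN/bolt. φR_n = 0.75 × (2×459 + 4×540) = 2308.5 kN.
Governing: min(663.0, 2308.5) = 663.0 kN → bolt shear.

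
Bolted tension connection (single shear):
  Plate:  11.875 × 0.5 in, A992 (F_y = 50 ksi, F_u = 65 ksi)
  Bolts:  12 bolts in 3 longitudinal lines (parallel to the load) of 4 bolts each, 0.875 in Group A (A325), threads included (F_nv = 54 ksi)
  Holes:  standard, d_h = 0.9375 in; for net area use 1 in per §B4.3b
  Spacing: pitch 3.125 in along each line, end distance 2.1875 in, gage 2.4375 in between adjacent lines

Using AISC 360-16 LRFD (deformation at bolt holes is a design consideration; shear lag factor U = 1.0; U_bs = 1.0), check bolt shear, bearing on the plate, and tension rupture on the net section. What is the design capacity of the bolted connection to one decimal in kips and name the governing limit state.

216.3 kips (net-section rupture governs)

Bolt shear: A_b = π(0.875)²/4 = 0.60132 in². φR_n = 0.75 × 54 × 0.60132 × 12 × 1 = 292.2 kips.
Bearing (0.5 in plate, F_u = 65 ksi): end bolts L_c = 2.1875 − 0.9375/2 = 1.71875, R_n = min(1.2×1.71875×0.5×65, 2.4×0.875×0.5×65) = 67.031 kips/bolt; interior L_c = 3.125 − 0.9375 = 2.1875, R_n = 68.25 kips/bolt. φR_n = 0.75 × (3×67.031 + 9×68.25) = 611.5 kips.
Tension rupture (net): A_n = (11.875 − 3×1)×0.5 = 4.4375 in² (U = 1.0, A_e = A_n). φR_n = 0.75 × 65 × 4.4375 = 216.3 kips.
Governing: min(292.2, 611.5, 216.3) = 216.3 kips → net-section rupture.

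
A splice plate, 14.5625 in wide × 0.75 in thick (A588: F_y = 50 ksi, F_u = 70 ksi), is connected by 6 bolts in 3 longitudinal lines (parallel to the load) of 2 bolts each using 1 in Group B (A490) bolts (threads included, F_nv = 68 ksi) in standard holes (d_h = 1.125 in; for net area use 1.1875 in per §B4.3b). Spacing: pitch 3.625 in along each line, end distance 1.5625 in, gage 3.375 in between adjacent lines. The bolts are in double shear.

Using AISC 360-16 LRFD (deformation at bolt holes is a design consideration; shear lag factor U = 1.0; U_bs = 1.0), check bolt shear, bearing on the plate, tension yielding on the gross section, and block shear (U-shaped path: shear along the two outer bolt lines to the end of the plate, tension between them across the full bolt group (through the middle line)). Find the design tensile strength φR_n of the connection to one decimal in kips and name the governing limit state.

333.2 kips (block shear governs)

Bolt shear: A_b = π(1)²/4 = 0.7854 in². φR_n = 0.75 × 68 × 0.7854 × 6 × 2 = 480.7 kips.
Bearing (0.75 in plate, F_u = 70 ksi): end bolts L_c = 1.5625 − 1.125/2 = 1, R_n = min(1.2×1×0.75×70, 2.4×1×0.75×70) = 63 kips/bolt; interior L_c = 3.625 − 1.125 = 2.5, R_n = 126 kips/bolt. φR_n = 0.75 × (3×63 + 3×126) = 425.3 kips.
Tension yield (gross): A_g = 14.5625×0.75 = 10.922 in². φR_n = 0.90 × 50 × 10.922 = 491.5 kips.
Block shear: shear path 2×[1.5625+1×3.625] = 2×5.1875 in, A_gv = 7.7813, A_nv = 2×(5.1875 − 1.5×1.1875)×0.75 = 5.1094 in²; tension across gage: (6.75 − 2×1.1875)×0.75 = 3.2813 in². R_n = min(0.6×70×5.1094, 0.6×50×7.7813) + 1.0×70×3.2813 = min(214.59, 233.44) + 229.69 = 444.28 kips. φR_n = 0.75 × 444.28 = 333.2 kips.
Governing: min(480.7, 425.3, 491.5, 333.2) = 333.2 kips → block shear.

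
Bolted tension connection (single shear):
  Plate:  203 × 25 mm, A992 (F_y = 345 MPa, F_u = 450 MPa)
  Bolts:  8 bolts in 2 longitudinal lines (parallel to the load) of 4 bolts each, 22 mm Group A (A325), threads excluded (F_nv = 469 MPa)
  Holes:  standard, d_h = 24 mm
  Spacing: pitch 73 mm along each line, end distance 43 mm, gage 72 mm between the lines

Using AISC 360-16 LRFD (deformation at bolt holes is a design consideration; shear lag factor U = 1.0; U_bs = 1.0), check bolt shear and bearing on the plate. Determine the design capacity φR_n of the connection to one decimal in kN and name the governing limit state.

1069.7 kN (bolt shear governs)

Bolt shear: A_b = π(22)²/4 = 380.13 mm². φR_n = 0.75 × 469 × 380.13 × 8 × 1 = 1069.7 kN.
Bearing (25 mm plate, F_u = 450 MPa): end bolts L_c = 43 − 24/2 = 31, R_n = min(1.2×31×25×450, 2.4×22×25×450) = 418.5 kN/bolt; interior L_c = 73 − 24 = 49, R_n = 594 kN/bolt. φR_n = 0.75 × (2×418.5 + 6×594) = 3300.8 kN.
Governing: min(1069.7, 3300.8) = 1069.7 kN → bolt shear.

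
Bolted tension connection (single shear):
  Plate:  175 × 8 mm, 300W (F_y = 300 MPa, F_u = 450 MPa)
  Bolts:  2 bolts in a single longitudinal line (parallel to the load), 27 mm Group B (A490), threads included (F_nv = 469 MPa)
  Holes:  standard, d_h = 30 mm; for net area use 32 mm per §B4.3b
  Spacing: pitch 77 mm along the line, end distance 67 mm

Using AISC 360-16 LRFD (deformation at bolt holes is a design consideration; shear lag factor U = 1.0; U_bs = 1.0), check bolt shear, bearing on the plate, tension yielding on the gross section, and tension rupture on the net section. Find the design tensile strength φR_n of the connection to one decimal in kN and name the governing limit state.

320.8 kN (bearing governs)

Bolt shear: A_b = π(27)²/4 = 572.56 mm². φR_n = 0.75 × 469 × 572.56 × 2 × 1 = 402.8 kN.
Bearing (8 mm plate, F_u = 450 MPa): end bolts L_c = 67 − 30/2 = 52, R_n = min(1.2×52×8×450, 2.4×27×8×450) = 224.64 kN/bolt; interior L_c = 77 − 30 = 47, R_n = 203.04 kN/bolt. φR_n = 0.75 × (1×224.64 + 1×203.04) = 320.8 kN.
Tension yield (gross): A_g = 175×8 = 1400 mm². φR_n = 0.90 × 300 × 1400 = 378.0 kN.
Tension rupture (net): A_n = (175 − 1×32)×8 = 1144 mm² (U = 1.0, A_e = A_n). φR_n = 0.75 × 450 × 1144 = 386.1 kN.
Governing: min(402.8, 320.8, 378.0, 386.1) = 320.8 kN → bearing.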